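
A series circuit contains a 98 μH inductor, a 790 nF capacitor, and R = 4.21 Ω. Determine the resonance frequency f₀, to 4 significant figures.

18.09 kHz

ω₀ = 1/√(LC) = 1/√(9.8e-05 × 7.9e-07) = 113700 rad/s
f₀ = ω₀/(2π) = 18.09 kHz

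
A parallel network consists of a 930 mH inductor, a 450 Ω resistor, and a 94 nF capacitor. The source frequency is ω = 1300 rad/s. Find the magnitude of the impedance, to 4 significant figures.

428.9 Ω

X_L = ωL = 1209 Ω
X_C = 1/(ωC) = 8183 Ω
Parallel: admittances add. Y = 1/R + 1/(jωL) + jωC
Y = (0.002222 − j0.0007049) S
|Y| = 0.002331 S → |Z| = 1/|Y| = 428.9 Ω, ∠Z = −∠Y = 17.60°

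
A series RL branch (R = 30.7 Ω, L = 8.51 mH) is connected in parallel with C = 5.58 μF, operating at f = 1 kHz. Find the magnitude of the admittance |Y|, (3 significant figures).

22.5 mS

ω = 2πf = 6283 rad/s
X_L = ωL = 53.5 Ω
X_C = 1/(ωC) = 28.5 Ω
Branch 1 (R+jX_L): Z₁ = 30.7 + j53.5 Ω, |Z₁| = 61.7 Ω
Branch 2 (−jX_C): Z₂ = −j28.5 Ω
Parallel: Z = Z₁Z₂/(Z₁+Z₂), |Z| = 44.5 Ω, ∠Z = -69.0°
|Y| = 1/|Z| = 22.5 mS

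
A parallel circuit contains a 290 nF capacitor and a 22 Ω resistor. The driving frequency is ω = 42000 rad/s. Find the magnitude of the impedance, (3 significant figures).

21.3 Ω

X_C = 1/(ωC) = 82.1 Ω
Parallel: admittances add. Y = 1/R + jωC
Y = (0.0455 + j0.0122) S
|Y| = 0.0471 S → |Z| = 1/|Y| = 21.3 Ω, ∠Z = −∠Y = -15.0°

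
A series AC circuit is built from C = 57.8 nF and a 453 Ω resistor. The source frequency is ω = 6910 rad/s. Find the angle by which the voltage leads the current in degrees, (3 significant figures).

X_C = 1/(ωC) = 2500 Ω
Z = 453 − j2500 Ω
|Z| = √(453² + 2500²) = 2540 Ω
∠Z = arctan(-2500/453) = -79.7°

-79.7°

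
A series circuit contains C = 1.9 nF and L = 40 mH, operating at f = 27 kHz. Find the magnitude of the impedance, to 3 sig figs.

ω = 2πf = 169600 rad/s
X_L = ωL = 6790 Ω
X_C = 1/(ωC) = 3100 Ω
Net reactance X = X_L − X_C = 3680 Ω
Z = j3680 Ω
|Z| = √(0² + 3680²) = 3680 Ω

3680 Ω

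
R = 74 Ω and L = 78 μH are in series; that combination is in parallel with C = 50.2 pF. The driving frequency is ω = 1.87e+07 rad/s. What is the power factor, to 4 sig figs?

0.1349

X_L = ωL = 1459 Ω
X_C = 1/(ωC) = 1065 Ω
Branch 1 (R+jX_L): Z₁ = 74.00 + j1459 Ω, |Z₁| = 1460 Ω
Branch 2 (−jX_C): Z₂ = −j1065 Ω
Parallel: Z = Z₁Z₂/(Z₁+Z₂), |Z| = 3887 Ω, ∠Z = -82.25°
cos φ = cos(-82.25°) = 0.1349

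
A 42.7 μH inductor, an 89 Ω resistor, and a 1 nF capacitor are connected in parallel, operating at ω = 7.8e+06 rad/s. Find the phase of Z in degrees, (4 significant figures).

X_L = ωL = 333.1 Ω
X_C = 1/(ωC) = 128.2 Ω
Parallel: admittances add. Y = 1/R + 1/(jωL) + jωC
Y = (0.01124 + j0.004798) S
|Y| = 0.01222 S → |Z| = 1/|Y| = 81.85 Ω, ∠Z = −∠Y = -23.12°

-23.12°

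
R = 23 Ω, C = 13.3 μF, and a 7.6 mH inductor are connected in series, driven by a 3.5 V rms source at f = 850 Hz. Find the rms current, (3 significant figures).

ω = 2πf = 5341 rad/s
X_L = ωL = 40.6 Ω
X_C = 1/(ωC) = 14.1 Ω
Net reactance X = X_L − X_C = 26.5 Ω
Z = 23.0 + j26.5 Ω
|Z| = √(23.0² + 26.5²) = 35.1 Ω
I = V/|Z| = 3.5/35.1 = 99.7 mA

99.7 mA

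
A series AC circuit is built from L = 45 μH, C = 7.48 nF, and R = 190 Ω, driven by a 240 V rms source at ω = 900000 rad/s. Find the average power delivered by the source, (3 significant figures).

229 W

X_L = ωL = 40.5 Ω
X_C = 1/(ωC) = 149 Ω
Net reactance X = X_L − X_C = -108 Ω
Z = 190 − j108 Ω
|Z| = √(190² + 108²) = 219 Ω
∠Z = arctan(-108/190) = -29.6°
I = V/|Z| = 1.10 A
P = VI cos φ = 240 × 1.10 × cos(-29.6°) = 229 W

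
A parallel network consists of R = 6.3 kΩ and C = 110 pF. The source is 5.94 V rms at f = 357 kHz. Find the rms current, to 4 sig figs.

1.743 mA

ω = 2πf = 2.243e+06 rad/s
X_C = 1/(ωC) = 4053 Ω
Parallel: admittances add. Y = 1/R + jωC
Y = (0.0001587 + j0.0002467) S
|Y| = 0.0002934 S → |Z| = 1/|Y| = 3408 Ω, ∠Z = −∠Y = -57.25°
I = V/|Z| = 5.94/3408 = 1.743 mA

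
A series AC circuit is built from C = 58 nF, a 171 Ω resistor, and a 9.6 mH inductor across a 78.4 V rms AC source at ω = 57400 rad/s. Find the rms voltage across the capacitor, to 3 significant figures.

77.6 V

X_L = ωL = 551 Ω
X_C = 1/(ωC) = 300 Ω
Net reactance X = X_L − X_C = 251 Ω
Z = 171 + j251 Ω
|Z| = √(171² + 251²) = 303 Ω
I = V/|Z| = 258 mA
V_C = I·|Z_C| = 0.258 × 300 = 77.6 V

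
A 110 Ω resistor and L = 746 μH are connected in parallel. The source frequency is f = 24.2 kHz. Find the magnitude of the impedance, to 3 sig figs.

79.0 Ω

ω = 2πf = 152100 rad/s
X_L = ωL = 113 Ω
Parallel: admittances add. Y = 1/R + 1/(jωL)
Y = (0.00909 − j0.00882) S
|Y| = 0.0127 S → |Z| = 1/|Y| = 79.0 Ω, ∠Z = −∠Y = 44.1°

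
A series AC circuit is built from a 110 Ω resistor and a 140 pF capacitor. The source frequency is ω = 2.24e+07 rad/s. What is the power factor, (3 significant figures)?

X_C = 1/(ωC) = 319 Ω
Z = 110 − j319 Ω
|Z| = √(110² + 319²) = 337 Ω
∠Z = arctan(-319/110) = -71.0°
cos φ = cos(-71.0°) = 0.326

0.326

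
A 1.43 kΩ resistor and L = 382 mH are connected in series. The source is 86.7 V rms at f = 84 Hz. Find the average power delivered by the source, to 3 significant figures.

5.15 W

ω = 2πf = 527.8 rad/s
X_L = ωL = 202 Ω
Z = 1430 + j202 Ω
|Z| = √(1430² + 202²) = 1440 Ω
∠Z = arctan(202/1430) = 8.03°
I = V/|Z| = 60.0 mA
P = VI cos φ = 86.7 × 0.0600 × cos(8.03°) = 5.15 W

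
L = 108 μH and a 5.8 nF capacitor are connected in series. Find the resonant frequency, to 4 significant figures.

201.1 kHz

ω₀ = 1/√(LC) = 1/√(0.000108 × 5.8e-09) = 1.263e+06 rad/s
f₀ = ω₀/(2π) = 201.1 kHz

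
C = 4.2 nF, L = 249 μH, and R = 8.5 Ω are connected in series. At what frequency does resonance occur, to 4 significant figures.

155.6 kHz

ω₀ = 1/√(LC) = 1/√(0.000249 × 4.2e-09) = 977900 rad/s
f₀ = ω₀/(2π) = 155.6 kHz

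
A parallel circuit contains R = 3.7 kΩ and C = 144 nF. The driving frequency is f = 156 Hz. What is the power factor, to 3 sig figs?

0.886

ω = 2πf = 980.2 rad/s
X_C = 1/(ωC) = 7080 Ω
Parallel: admittances add. Y = 1/R + jωC
Y = (0.000270 + j0.000141) S
|Y| = 0.000305 S → |Z| = 1/|Y| = 3280 Ω, ∠Z = −∠Y = -27.6°
cos φ = cos(-27.6°) = 0.886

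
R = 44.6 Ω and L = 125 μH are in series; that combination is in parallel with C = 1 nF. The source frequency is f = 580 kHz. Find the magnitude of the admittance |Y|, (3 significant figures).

ω = 2πf = 3.644e+06 rad/s
X_L = ωL = 456 Ω
X_C = 1/(ωC) = 274 Ω
Branch 1 (R+jX_L): Z₁ = 44.6 + j456 Ω, |Z₁| = 458 Ω
Branch 2 (−jX_C): Z₂ = −j274 Ω
Parallel: Z = Z₁Z₂/(Z₁+Z₂), |Z| = 673 Ω, ∠Z = -81.8°
|Y| = 1/|Z| = 1.49 mS

1.49 mS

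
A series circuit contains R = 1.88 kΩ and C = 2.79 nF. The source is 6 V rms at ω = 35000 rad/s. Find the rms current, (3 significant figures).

X_C = 1/(ωC) = 10200 Ω
Z = 1880 − j10200 Ω
|Z| = √(1880² + 10200²) = 10400 Ω
I = V/|Z| = 6/10400 = 576 μA

576 μA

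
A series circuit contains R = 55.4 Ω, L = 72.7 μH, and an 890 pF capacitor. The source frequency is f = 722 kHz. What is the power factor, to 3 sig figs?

0.559

ω = 2πf = 4.536e+06 rad/s
X_L = ωL = 330 Ω
X_C = 1/(ωC) = 248 Ω
Net reactance X = X_L − X_C = 82.1 Ω
Z = 55.4 + j82.1 Ω
|Z| = √(55.4² + 82.1²) = 99.1 Ω
∠Z = arctan(82.1/55.4) = 56.0°
cos φ = cos(56.0°) = 0.559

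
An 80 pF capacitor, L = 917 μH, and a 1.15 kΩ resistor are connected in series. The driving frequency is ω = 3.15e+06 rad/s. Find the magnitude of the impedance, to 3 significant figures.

1580 Ω

X_L = ωL = 2890 Ω
X_C = 1/(ωC) = 3970 Ω
Net reactance X = X_L − X_C = -1080 Ω
Z = 1150 − j1080 Ω
|Z| = √(1150² + 1080²) = 1580 Ω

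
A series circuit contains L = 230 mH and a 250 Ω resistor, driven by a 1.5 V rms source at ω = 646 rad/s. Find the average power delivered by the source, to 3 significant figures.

6.65 mW

X_L = ωL = 149 Ω
Z = 250 + j149 Ω
|Z| = √(250² + 149²) = 291 Ω
∠Z = arctan(149/250) = 30.7°
I = V/|Z| = 5.16 mA
P = VI cos φ = 1.5 × 0.00516 × cos(30.7°) = 6.65 mW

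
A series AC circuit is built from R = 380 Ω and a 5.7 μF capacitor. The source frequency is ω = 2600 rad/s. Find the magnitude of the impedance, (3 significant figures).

X_C = 1/(ωC) = 67.5 Ω
Z = 380 − j67.5 Ω
|Z| = √(380² + 67.5²) = 386 Ω

386 Ω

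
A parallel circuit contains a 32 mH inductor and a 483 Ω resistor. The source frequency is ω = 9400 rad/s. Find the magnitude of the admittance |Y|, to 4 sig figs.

3.916 mS

X_L = ωL = 300.8 Ω
Parallel: admittances add. Y = 1/R + 1/(jωL)
Y = (0.002070 − j0.003324) S
|Y| = 0.003916 S → |Z| = 1/|Y| = 255.3 Ω, ∠Z = −∠Y = 58.09°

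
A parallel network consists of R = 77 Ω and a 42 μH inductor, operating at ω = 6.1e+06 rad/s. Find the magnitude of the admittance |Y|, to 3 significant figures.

13.6 mS

X_L = ωL = 256 Ω
Parallel: admittances add. Y = 1/R + 1/(jωL)
Y = (0.0130 − j0.00390) S
|Y| = 0.0136 S → |Z| = 1/|Y| = 73.7 Ω, ∠Z = −∠Y = 16.7°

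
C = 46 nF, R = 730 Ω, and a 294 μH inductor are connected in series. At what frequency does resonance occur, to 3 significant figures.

43.3 kHz

ω₀ = 1/√(LC) = 1/√(0.000294 × 4.6e-08) = 271900 rad/s
f₀ = ω₀/(2π) = 43.3 kHz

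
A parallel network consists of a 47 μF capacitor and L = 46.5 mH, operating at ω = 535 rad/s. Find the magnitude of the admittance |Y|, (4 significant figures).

X_L = ωL = 24.88 Ω
X_C = 1/(ωC) = 39.77 Ω
Parallel: admittances add. Y = 1/(jωL) + jωC
Y = (0 − j0.01505) S
|Y| = 0.01505 S → |Z| = 1/|Y| = 66.44 Ω, ∠Z = −∠Y = 90.00°

15.05 mS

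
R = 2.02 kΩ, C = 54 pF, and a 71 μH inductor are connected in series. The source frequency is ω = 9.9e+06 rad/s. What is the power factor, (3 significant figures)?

X_L = ωL = 703 Ω
X_C = 1/(ωC) = 1870 Ω
Net reactance X = X_L − X_C = -1170 Ω
Z = 2020 − j1170 Ω
|Z| = √(2020² + 1170²) = 2330 Ω
∠Z = arctan(-1170/2020) = -30.0°
cos φ = cos(-30.0°) = 0.866

0.866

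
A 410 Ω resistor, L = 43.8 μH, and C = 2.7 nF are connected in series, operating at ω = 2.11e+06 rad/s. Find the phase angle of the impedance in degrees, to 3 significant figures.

-11.5°

X_L = ωL = 92.4 Ω
X_C = 1/(ωC) = 176 Ω
Net reactance X = X_L − X_C = -83.1 Ω
Z = 410 − j83.1 Ω
|Z| = √(410² + 83.1²) = 418 Ω
∠Z = arctan(-83.1/410) = -11.5°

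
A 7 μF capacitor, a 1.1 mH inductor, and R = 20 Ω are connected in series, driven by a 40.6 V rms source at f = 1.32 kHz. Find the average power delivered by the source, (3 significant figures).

70.8 W

ω = 2πf = 8294 rad/s
X_L = ωL = 9.12 Ω
X_C = 1/(ωC) = 17.2 Ω
Net reactance X = X_L − X_C = -8.10 Ω
Z = 20.0 − j8.10 Ω
|Z| = √(20.0² + 8.10²) = 21.6 Ω
∠Z = arctan(-8.10/20.0) = -22.1°
I = V/|Z| = 1.88 A
P = VI cos φ = 40.6 × 1.88 × cos(-22.1°) = 70.8 W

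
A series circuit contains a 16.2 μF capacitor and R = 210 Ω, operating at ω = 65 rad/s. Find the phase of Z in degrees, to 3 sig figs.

-77.5°

X_C = 1/(ωC) = 950 Ω
Z = 210 − j950 Ω
|Z| = √(210² + 950²) = 973 Ω
∠Z = arctan(-950/210) = -77.5°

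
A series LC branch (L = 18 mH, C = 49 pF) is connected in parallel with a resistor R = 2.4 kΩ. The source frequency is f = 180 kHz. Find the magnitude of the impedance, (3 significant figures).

ω = 2πf = 1.131e+06 rad/s
X_L = ωL = 20400 Ω
X_C = 1/(ωC) = 18000 Ω
Branch 1: Z₁ = R = 2400 Ω
Branch 2 (series LC): Z₂ = j(X_L − X_C) = j2310 Ω
Parallel: Z = Z₁Z₂/(Z₁+Z₂), |Z| = 1670 Ω, ∠Z = 46.1°

1670 Ω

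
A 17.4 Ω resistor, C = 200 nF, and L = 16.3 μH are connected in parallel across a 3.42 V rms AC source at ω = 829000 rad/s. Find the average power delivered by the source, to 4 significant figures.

672.2 mW

X_L = ωL = 13.51 Ω
X_C = 1/(ωC) = 6.031 Ω
Parallel: admittances add. Y = 1/R + 1/(jωL) + jωC
Y = (0.05747 + j0.09180) S
|Y| = 0.1083 S → |Z| = 1/|Y| = 9.233 Ω, ∠Z = −∠Y = -57.95°
I = V/|Z| = 370.4 mA
P = VI cos φ = 3.42 × 0.3704 × cos(-57.95°) = 672.2 mW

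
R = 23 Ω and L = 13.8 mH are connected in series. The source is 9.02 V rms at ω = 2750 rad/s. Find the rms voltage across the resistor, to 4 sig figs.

X_L = ωL = 37.95 Ω
Z = 23.00 + j37.95 Ω
|Z| = √(23.00² + 37.95²) = 44.38 Ω
I = V/|Z| = 203.3 mA
V_R = I·|Z_R| = 0.2033 × 23.00 = 4.675 V

4.675 V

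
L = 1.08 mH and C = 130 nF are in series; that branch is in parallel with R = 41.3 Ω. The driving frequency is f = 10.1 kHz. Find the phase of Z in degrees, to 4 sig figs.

ω = 2πf = 63460 rad/s
X_L = ωL = 68.54 Ω
X_C = 1/(ωC) = 121.2 Ω
Branch 1: Z₁ = R = 41.30 Ω
Branch 2 (series LC): Z₂ = j(X_L − X_C) = −j52.68 Ω
Parallel: Z = Z₁Z₂/(Z₁+Z₂), |Z| = 32.50 Ω, ∠Z = -38.10°

-38.10°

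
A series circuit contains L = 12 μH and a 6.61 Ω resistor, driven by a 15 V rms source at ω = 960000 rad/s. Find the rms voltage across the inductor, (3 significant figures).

X_L = ωL = 11.5 Ω
Z = 6.61 + j11.5 Ω
|Z| = √(6.61² + 11.5²) = 13.3 Ω
I = V/|Z| = 1.13 A
V_L = I·|Z_L| = 1.13 × 11.5 = 13.0 V

13.0 V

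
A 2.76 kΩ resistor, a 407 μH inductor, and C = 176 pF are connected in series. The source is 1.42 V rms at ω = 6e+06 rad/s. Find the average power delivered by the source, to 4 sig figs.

564.8 μW

X_L = ωL = 2442 Ω
X_C = 1/(ωC) = 947.0 Ω
Net reactance X = X_L − X_C = 1495 Ω
Z = 2760 + j1495 Ω
|Z| = √(2760² + 1495²) = 3139 Ω
∠Z = arctan(1495/2760) = 28.44°
I = V/|Z| = 452.4 μA
P = VI cos φ = 1.42 × 0.0004524 × cos(28.44°) = 564.8 μW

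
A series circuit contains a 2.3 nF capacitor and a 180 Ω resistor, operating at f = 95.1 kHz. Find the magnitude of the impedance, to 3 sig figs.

ω = 2πf = 597500 rad/s
X_C = 1/(ωC) = 728 Ω
Z = 180 − j728 Ω
|Z| = √(180² + 728²) = 750 Ω

750 Ω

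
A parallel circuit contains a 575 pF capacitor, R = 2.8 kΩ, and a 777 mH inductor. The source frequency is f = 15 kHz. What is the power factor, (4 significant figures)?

0.9936

ω = 2πf = 94250 rad/s
X_L = ωL = 73230 Ω
X_C = 1/(ωC) = 18450 Ω
Parallel: admittances add. Y = 1/R + 1/(jωL) + jωC
Y = (0.0003571 + j4.054e-05) S
|Y| = 0.0003594 S → |Z| = 1/|Y| = 2782 Ω, ∠Z = −∠Y = -6.476°
cos φ = cos(-6.476°) = 0.9936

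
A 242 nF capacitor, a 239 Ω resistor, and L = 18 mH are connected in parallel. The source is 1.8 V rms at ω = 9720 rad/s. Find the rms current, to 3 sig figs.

X_L = ωL = 175 Ω
X_C = 1/(ωC) = 425 Ω
Parallel: admittances add. Y = 1/R + 1/(jωL) + jωC
Y = (0.00418 − j0.00336) S
|Y| = 0.00537 S → |Z| = 1/|Y| = 186 Ω, ∠Z = −∠Y = 38.8°
I = V/|Z| = 1.8/186 = 9.66 mA

9.66 mA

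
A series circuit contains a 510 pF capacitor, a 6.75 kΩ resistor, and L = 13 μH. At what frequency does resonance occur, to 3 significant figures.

ω₀ = 1/√(LC) = 1/√(1.3e-05 × 5.1e-10) = 1.228e+07 rad/s
f₀ = ω₀/(2π) = 1.95 MHz

1.95 MHz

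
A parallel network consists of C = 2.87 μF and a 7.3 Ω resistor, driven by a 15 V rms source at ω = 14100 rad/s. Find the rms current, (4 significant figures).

2.143 A

X_C = 1/(ωC) = 24.71 Ω
Parallel: admittances add. Y = 1/R + jωC
Y = (0.1370 + j0.04047) S
|Y| = 0.1428 S → |Z| = 1/|Y| = 7.001 Ω, ∠Z = −∠Y = -16.46°
I = V/|Z| = 15/7.001 = 2.143 A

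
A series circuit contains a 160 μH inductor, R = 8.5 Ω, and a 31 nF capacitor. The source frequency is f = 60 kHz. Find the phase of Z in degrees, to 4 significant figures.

-71.39°

ω = 2πf = 377000 rad/s
X_L = ωL = 60.32 Ω
X_C = 1/(ωC) = 85.57 Ω
Net reactance X = X_L − X_C = -25.25 Ω
Z = 8.500 − j25.25 Ω
|Z| = √(8.500² + 25.25²) = 26.64 Ω
∠Z = arctan(-25.25/8.500) = -71.39°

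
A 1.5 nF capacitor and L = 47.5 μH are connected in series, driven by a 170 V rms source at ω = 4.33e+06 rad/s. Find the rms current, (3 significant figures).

X_L = ωL = 206 Ω
X_C = 1/(ωC) = 154 Ω
Net reactance X = X_L − X_C = 51.7 Ω
Z = j51.7 Ω
|Z| = √(0² + 51.7²) = 51.7 Ω
I = V/|Z| = 170/51.7 = 3.29 A

3.29 A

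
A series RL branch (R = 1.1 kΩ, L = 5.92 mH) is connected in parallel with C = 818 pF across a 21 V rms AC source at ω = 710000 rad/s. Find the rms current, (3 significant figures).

X_L = ωL = 4200 Ω
X_C = 1/(ωC) = 1720 Ω
Branch 1 (R+jX_L): Z₁ = 1100 + j4200 Ω, |Z₁| = 4340 Ω
Branch 2 (−jX_C): Z₂ = −j1720 Ω
Parallel: Z = Z₁Z₂/(Z₁+Z₂), |Z| = 2760 Ω, ∠Z = -80.8°
I = V/|Z| = 21/2760 = 7.62 mA

7.62 mA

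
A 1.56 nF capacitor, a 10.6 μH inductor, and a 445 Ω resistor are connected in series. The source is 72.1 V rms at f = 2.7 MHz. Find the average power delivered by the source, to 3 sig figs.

ω = 2πf = 1.696e+07 rad/s
X_L = ωL = 180 Ω
X_C = 1/(ωC) = 37.8 Ω
Net reactance X = X_L − X_C = 142 Ω
Z = 445 + j142 Ω
|Z| = √(445² + 142²) = 467 Ω
∠Z = arctan(142/445) = 17.7°
I = V/|Z| = 154 mA
P = VI cos φ = 72.1 × 0.154 × cos(17.7°) = 10.6 W

10.6 W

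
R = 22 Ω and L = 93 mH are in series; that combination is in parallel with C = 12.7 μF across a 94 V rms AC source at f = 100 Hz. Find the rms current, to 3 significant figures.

ω = 2πf = 628.3 rad/s
X_L = ωL = 58.4 Ω
X_C = 1/(ωC) = 125 Ω
Branch 1 (R+jX_L): Z₁ = 22.0 + j58.4 Ω, |Z₁| = 62.4 Ω
Branch 2 (−jX_C): Z₂ = −j125 Ω
Parallel: Z = Z₁Z₂/(Z₁+Z₂), |Z| = 111 Ω, ∠Z = 51.2°
I = V/|Z| = 94/111 = 846 mA

846 mA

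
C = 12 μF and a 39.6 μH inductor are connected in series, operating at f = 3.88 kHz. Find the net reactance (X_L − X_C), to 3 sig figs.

-2.45 Ω

ω = 2πf = 24380 rad/s
X_L = ωL = 0.965 Ω
X_C = 1/(ωC) = 3.42 Ω
X = 0.965 − 3.42 = -2.45 Ω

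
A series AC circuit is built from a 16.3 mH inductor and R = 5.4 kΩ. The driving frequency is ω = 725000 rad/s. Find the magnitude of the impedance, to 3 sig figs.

X_L = ωL = 11800 Ω
Z = 5400 + j11800 Ω
|Z| = √(5400² + 11800²) = 13000 Ω

13000 Ω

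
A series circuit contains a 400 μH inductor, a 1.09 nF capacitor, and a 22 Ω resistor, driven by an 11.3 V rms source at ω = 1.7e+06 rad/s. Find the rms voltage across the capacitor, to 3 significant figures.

X_L = ωL = 680 Ω
X_C = 1/(ωC) = 540 Ω
Net reactance X = X_L − X_C = 140 Ω
Z = 22.0 + j140 Ω
|Z| = √(22.0² + 140²) = 142 Ω
I = V/|Z| = 79.6 mA
V_C = I·|Z_C| = 0.0796 × 540 = 42.9 V

42.9 V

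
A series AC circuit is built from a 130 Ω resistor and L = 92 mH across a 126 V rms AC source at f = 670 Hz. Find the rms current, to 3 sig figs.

308 mA

ω = 2πf = 4210 rad/s
X_L = ωL = 387 Ω
Z = 130 + j387 Ω
|Z| = √(130² + 387²) = 409 Ω
I = V/|Z| = 126/409 = 308 mA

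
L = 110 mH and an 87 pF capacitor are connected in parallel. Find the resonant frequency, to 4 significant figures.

51.45 kHz

ω₀ = 1/√(LC) = 1/√(0.11 × 8.7e-11) = 323300 rad/s
f₀ = ω₀/(2π) = 51.45 kHz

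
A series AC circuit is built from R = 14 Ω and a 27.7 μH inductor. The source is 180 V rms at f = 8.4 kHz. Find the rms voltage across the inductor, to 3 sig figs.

18.7 V

ω = 2πf = 52780 rad/s
X_L = ωL = 1.46 Ω
Z = 14.0 + j1.46 Ω
|Z| = √(14.0² + 1.46²) = 14.1 Ω
I = V/|Z| = 12.8 A
V_L = I·|Z_L| = 12.8 × 1.46 = 18.7 V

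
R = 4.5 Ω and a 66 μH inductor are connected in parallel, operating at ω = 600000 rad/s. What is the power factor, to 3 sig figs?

X_L = ωL = 39.6 Ω
Parallel: admittances add. Y = 1/R + 1/(jωL)
Y = (0.222 − j0.0253) S
|Y| = 0.224 S → |Z| = 1/|Y| = 4.47 Ω, ∠Z = −∠Y = 6.48°
cos φ = cos(6.48°) = 0.994

0.994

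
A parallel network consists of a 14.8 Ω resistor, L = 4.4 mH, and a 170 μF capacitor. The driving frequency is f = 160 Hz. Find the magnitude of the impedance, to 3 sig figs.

11.5 Ω

ω = 2πf = 1005 rad/s
X_L = ωL = 4.42 Ω
X_C = 1/(ωC) = 5.85 Ω
Parallel: admittances add. Y = 1/R + 1/(jωL) + jωC
Y = (0.0676 − j0.0552) S
|Y| = 0.0872 S → |Z| = 1/|Y| = 11.5 Ω, ∠Z = −∠Y = 39.2°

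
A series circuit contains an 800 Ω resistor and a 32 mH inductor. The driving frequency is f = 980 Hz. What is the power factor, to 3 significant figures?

0.971

ω = 2πf = 6158 rad/s
X_L = ωL = 197 Ω
Z = 800 + j197 Ω
|Z| = √(800² + 197²) = 824 Ω
∠Z = arctan(197/800) = 13.8°
cos φ = cos(13.8°) = 0.971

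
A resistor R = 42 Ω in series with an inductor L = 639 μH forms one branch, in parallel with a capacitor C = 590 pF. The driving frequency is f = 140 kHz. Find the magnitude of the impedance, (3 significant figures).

ω = 2πf = 879600 rad/s
X_L = ωL = 562 Ω
X_C = 1/(ωC) = 1930 Ω
Branch 1 (R+jX_L): Z₁ = 42.0 + j562 Ω, |Z₁| = 564 Ω
Branch 2 (−jX_C): Z₂ = −j1930 Ω
Parallel: Z = Z₁Z₂/(Z₁+Z₂), |Z| = 795 Ω, ∠Z = 84.0°

795 Ω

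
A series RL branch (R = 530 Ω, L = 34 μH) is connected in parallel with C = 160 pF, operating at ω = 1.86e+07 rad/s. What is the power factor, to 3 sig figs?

0.355

X_L = ωL = 632 Ω
X_C = 1/(ωC) = 336 Ω
Branch 1 (R+jX_L): Z₁ = 530 + j632 Ω, |Z₁| = 825 Ω
Branch 2 (−jX_C): Z₂ = −j336 Ω
Parallel: Z = Z₁Z₂/(Z₁+Z₂), |Z| = 457 Ω, ∠Z = -69.2°
cos φ = cos(-69.2°) = 0.355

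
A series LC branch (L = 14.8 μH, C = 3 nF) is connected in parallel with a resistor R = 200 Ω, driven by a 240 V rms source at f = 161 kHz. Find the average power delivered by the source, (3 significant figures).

ω = 2πf = 1.012e+06 rad/s
X_L = ωL = 15.0 Ω
X_C = 1/(ωC) = 330 Ω
Branch 1: Z₁ = R = 200 Ω
Branch 2 (series LC): Z₂ = j(X_L − X_C) = −j315 Ω
Parallel: Z = Z₁Z₂/(Z₁+Z₂), |Z| = 169 Ω, ∠Z = -32.5°
I = V/|Z| = 1.42 A
P = VI cos φ = 240 × 1.42 × cos(-32.5°) = 288 W

288 W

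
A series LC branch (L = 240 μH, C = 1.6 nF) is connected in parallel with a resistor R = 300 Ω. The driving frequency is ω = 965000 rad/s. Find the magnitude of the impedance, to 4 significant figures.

X_L = ωL = 231.6 Ω
X_C = 1/(ωC) = 647.7 Ω
Branch 1: Z₁ = R = 300.0 Ω
Branch 2 (series LC): Z₂ = j(X_L − X_C) = −j416.1 Ω
Parallel: Z = Z₁Z₂/(Z₁+Z₂), |Z| = 243.3 Ω, ∠Z = -35.79°

243.3 Ω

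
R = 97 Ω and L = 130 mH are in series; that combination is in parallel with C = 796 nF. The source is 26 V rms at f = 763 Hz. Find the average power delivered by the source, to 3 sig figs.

165 mW

ω = 2πf = 4794 rad/s
X_L = ωL = 623 Ω
X_C = 1/(ωC) = 262 Ω
Branch 1 (R+jX_L): Z₁ = 97.0 + j623 Ω, |Z₁| = 631 Ω
Branch 2 (−jX_C): Z₂ = −j262 Ω
Parallel: Z = Z₁Z₂/(Z₁+Z₂), |Z| = 442 Ω, ∠Z = -83.8°
I = V/|Z| = 58.8 mA
P = VI cos φ = 26 × 0.0588 × cos(-83.8°) = 165 mW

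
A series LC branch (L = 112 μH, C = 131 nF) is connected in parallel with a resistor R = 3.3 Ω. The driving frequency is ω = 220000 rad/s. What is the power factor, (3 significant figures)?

0.950

X_L = ωL = 24.6 Ω
X_C = 1/(ωC) = 34.7 Ω
Branch 1: Z₁ = R = 3.30 Ω
Branch 2 (series LC): Z₂ = j(X_L − X_C) = −j10.1 Ω
Parallel: Z = Z₁Z₂/(Z₁+Z₂), |Z| = 3.14 Ω, ∠Z = -18.2°
cos φ = cos(-18.2°) = 0.950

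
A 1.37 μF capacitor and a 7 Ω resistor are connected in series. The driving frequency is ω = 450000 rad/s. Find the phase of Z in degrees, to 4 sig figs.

-13.05°

X_C = 1/(ωC) = 1.622 Ω
Z = 7.000 − j1.622 Ω
|Z| = √(7.000² + 1.622²) = 7.185 Ω
∠Z = arctan(-1.622/7.000) = -13.05°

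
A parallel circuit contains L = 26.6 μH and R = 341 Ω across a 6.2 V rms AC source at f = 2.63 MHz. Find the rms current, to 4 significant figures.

ω = 2πf = 1.652e+07 rad/s
X_L = ωL = 439.6 Ω
Parallel: admittances add. Y = 1/R + 1/(jωL)
Y = (0.002933 − j0.002275) S
|Y| = 0.003712 S → |Z| = 1/|Y| = 269.4 Ω, ∠Z = −∠Y = 37.80°
I = V/|Z| = 6.2/269.4 = 23.01 mA

23.01 mA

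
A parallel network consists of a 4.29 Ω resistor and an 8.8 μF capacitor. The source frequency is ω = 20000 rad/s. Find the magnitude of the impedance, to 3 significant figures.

X_C = 1/(ωC) = 5.68 Ω
Parallel: admittances add. Y = 1/R + jωC
Y = (0.233 + j0.176) S
|Y| = 0.292 S → |Z| = 1/|Y| = 3.42 Ω, ∠Z = −∠Y = -37.1°

3.42 Ω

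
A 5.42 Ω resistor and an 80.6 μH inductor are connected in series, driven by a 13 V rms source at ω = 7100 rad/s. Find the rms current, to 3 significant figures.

2.39 A

X_L = ωL = 0.572 Ω
Z = 5.42 + j0.572 Ω
|Z| = √(5.42² + 0.572²) = 5.45 Ω
I = V/|Z| = 13/5.45 = 2.39 A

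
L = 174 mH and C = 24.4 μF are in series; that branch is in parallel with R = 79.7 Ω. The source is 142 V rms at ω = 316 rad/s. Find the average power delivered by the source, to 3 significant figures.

X_L = ωL = 55.0 Ω
X_C = 1/(ωC) = 130 Ω
Branch 1: Z₁ = R = 79.7 Ω
Branch 2 (series LC): Z₂ = j(X_L − X_C) = −j74.7 Ω
Parallel: Z = Z₁Z₂/(Z₁+Z₂), |Z| = 54.5 Ω, ∠Z = -46.9°
I = V/|Z| = 2.61 A
P = VI cos φ = 142 × 2.61 × cos(-46.9°) = 253 W

253 W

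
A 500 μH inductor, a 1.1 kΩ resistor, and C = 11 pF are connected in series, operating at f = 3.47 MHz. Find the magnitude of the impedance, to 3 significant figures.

ω = 2πf = 2.18e+07 rad/s
X_L = ωL = 10900 Ω
X_C = 1/(ωC) = 4170 Ω
Net reactance X = X_L − X_C = 6730 Ω
Z = 1100 + j6730 Ω
|Z| = √(1100² + 6730²) = 6820 Ω

6820 Ω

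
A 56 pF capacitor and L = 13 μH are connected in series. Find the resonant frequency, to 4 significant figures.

ω₀ = 1/√(LC) = 1/√(1.3e-05 × 5.6e-11) = 3.706e+07 rad/s
f₀ = ω₀/(2π) = 5.899 MHz

5.899 MHz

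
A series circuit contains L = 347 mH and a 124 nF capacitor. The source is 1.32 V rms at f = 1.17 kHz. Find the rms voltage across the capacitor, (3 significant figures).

0.996 V

ω = 2πf = 7351 rad/s
X_L = ωL = 2550 Ω
X_C = 1/(ωC) = 1100 Ω
Net reactance X = X_L − X_C = 1450 Ω
Z = j1450 Ω
|Z| = √(0² + 1450²) = 1450 Ω
I = V/|Z| = 908 μA
V_C = I·|Z_C| = 0.000908 × 1100 = 0.996 V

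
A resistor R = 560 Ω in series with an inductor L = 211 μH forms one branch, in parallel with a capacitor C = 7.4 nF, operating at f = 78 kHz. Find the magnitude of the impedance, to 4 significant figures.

268.0 Ω

ω = 2πf = 490100 rad/s
X_L = ωL = 103.4 Ω
X_C = 1/(ωC) = 275.7 Ω
Branch 1 (R+jX_L): Z₁ = 560.0 + j103.4 Ω, |Z₁| = 569.5 Ω
Branch 2 (−jX_C): Z₂ = −j275.7 Ω
Parallel: Z = Z₁Z₂/(Z₁+Z₂), |Z| = 268.0 Ω, ∠Z = -62.43°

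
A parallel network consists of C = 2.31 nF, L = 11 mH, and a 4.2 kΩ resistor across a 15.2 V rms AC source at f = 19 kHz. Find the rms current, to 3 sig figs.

ω = 2πf = 119400 rad/s
X_L = ωL = 1310 Ω
X_C = 1/(ωC) = 3630 Ω
Parallel: admittances add. Y = 1/R + 1/(jωL) + jωC
Y = (0.000238 − j0.000486) S
|Y| = 0.000541 S → |Z| = 1/|Y| = 1850 Ω, ∠Z = −∠Y = 63.9°
I = V/|Z| = 15.2/1850 = 8.22 mA

8.22 mA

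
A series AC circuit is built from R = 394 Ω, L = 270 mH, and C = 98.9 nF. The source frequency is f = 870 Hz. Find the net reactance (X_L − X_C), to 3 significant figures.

-374 Ω

ω = 2πf = 5466 rad/s
X_L = ωL = 1480 Ω
X_C = 1/(ωC) = 1850 Ω
X = 1480 − 1850 = -374 Ω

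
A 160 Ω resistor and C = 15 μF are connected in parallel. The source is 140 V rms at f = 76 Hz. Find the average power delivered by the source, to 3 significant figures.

ω = 2πf = 477.5 rad/s
X_C = 1/(ωC) = 140 Ω
Parallel: admittances add. Y = 1/R + jωC
Y = (0.00625 + j0.00716) S
|Y| = 0.00951 S → |Z| = 1/|Y| = 105 Ω, ∠Z = −∠Y = -48.9°
I = V/|Z| = 1.33 A
P = VI cos φ = 140 × 1.33 × cos(-48.9°) = 122 W

122 W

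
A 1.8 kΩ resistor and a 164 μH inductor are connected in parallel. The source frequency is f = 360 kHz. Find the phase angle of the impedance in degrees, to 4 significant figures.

78.36°

ω = 2πf = 2.262e+06 rad/s
X_L = ωL = 371.0 Ω
Parallel: admittances add. Y = 1/R + 1/(jωL)
Y = (0.0005556 − j0.002696) S
|Y| = 0.002752 S → |Z| = 1/|Y| = 363.3 Ω, ∠Z = −∠Y = 78.36°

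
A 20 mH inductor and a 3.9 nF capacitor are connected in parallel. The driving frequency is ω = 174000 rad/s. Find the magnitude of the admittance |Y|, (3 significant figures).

391 μS

X_L = ωL = 3480 Ω
X_C = 1/(ωC) = 1470 Ω
Parallel: admittances add. Y = 1/(jωL) + jωC
Y = (0 + j0.000391) S
|Y| = 0.000391 S → |Z| = 1/|Y| = 2560 Ω, ∠Z = −∠Y = -90.0°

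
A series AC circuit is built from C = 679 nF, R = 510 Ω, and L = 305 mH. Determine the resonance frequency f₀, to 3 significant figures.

ω₀ = 1/√(LC) = 1/√(0.305 × 6.79e-07) = 2197 rad/s
f₀ = ω₀/(2π) = 350 Hz

350 Hz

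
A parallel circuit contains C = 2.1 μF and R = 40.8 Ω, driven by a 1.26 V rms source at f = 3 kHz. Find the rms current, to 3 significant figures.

58.7 mA

ω = 2πf = 18850 rad/s
X_C = 1/(ωC) = 25.3 Ω
Parallel: admittances add. Y = 1/R + jωC
Y = (0.0245 + j0.0396) S
|Y| = 0.0466 S → |Z| = 1/|Y| = 21.5 Ω, ∠Z = −∠Y = -58.2°
I = V/|Z| = 1.26/21.5 = 58.7 mA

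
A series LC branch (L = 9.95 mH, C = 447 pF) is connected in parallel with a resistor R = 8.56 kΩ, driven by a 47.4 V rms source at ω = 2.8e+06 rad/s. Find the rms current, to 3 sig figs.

5.81 mA

X_L = ωL = 27900 Ω
X_C = 1/(ωC) = 799 Ω
Branch 1: Z₁ = R = 8560 Ω
Branch 2 (series LC): Z₂ = j(X_L − X_C) = j27100 Ω
Parallel: Z = Z₁Z₂/(Z₁+Z₂), |Z| = 8160 Ω, ∠Z = 17.6°
I = V/|Z| = 47.4/8160 = 5.81 mA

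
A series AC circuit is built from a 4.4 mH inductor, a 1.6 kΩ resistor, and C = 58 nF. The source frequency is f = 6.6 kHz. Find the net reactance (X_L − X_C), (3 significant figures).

-233 Ω

ω = 2πf = 41470 rad/s
X_L = ωL = 182 Ω
X_C = 1/(ωC) = 416 Ω
X = 182 − 416 = -233 Ω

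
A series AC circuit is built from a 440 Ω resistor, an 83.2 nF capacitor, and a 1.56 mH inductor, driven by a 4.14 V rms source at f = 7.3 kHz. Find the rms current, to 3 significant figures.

8.63 mA

ω = 2πf = 45870 rad/s
X_L = ωL = 71.6 Ω
X_C = 1/(ωC) = 262 Ω
Net reactance X = X_L − X_C = -190 Ω
Z = 440 − j190 Ω
|Z| = √(440² + 190²) = 479 Ω
I = V/|Z| = 4.14/479 = 8.63 mA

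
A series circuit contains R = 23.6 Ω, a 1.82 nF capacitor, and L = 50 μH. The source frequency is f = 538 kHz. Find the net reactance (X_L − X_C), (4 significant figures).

ω = 2πf = 3.38e+06 rad/s
X_L = ωL = 169.0 Ω
X_C = 1/(ωC) = 162.5 Ω
X = 169.0 − 162.5 = 6.475 Ω

6.475 Ω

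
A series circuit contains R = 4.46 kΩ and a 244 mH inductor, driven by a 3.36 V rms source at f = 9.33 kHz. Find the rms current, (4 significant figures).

ω = 2πf = 58620 rad/s
X_L = ωL = 14300 Ω
Z = 4460 + j14300 Ω
|Z| = √(4460² + 14300²) = 14980 Ω
I = V/|Z| = 3.36/14980 = 224.3 μA

224.3 μA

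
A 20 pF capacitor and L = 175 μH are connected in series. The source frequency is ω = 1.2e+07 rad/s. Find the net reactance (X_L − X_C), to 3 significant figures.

-2070 Ω

X_L = ωL = 2100 Ω
X_C = 1/(ωC) = 4170 Ω
X = 2100 − 4170 = -2070 Ω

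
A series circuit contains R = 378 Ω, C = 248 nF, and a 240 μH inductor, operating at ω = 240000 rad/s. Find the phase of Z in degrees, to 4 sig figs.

X_L = ωL = 57.60 Ω
X_C = 1/(ωC) = 16.80 Ω
Net reactance X = X_L − X_C = 40.80 Ω
Z = 378.0 + j40.80 Ω
|Z| = √(378.0² + 40.80²) = 380.2 Ω
∠Z = arctan(40.80/378.0) = 6.160°

6.160°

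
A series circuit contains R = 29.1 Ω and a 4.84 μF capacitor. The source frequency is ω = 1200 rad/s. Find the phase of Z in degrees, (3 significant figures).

-80.4°

X_C = 1/(ωC) = 172 Ω
Z = 29.1 − j172 Ω
|Z| = √(29.1² + 172²) = 175 Ω
∠Z = arctan(-172/29.1) = -80.4°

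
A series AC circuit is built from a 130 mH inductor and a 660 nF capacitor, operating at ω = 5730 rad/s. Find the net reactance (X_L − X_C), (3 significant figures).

480 Ω

X_L = ωL = 745 Ω
X_C = 1/(ωC) = 264 Ω
X = 745 − 264 = 480 Ω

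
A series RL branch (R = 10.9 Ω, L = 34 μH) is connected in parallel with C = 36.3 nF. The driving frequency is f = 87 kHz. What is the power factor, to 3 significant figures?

ω = 2πf = 546600 rad/s
X_L = ωL = 18.6 Ω
X_C = 1/(ωC) = 50.4 Ω
Branch 1 (R+jX_L): Z₁ = 10.9 + j18.6 Ω, |Z₁| = 21.5 Ω
Branch 2 (−jX_C): Z₂ = −j50.4 Ω
Parallel: Z = Z₁Z₂/(Z₁+Z₂), |Z| = 32.3 Ω, ∠Z = 40.7°
cos φ = cos(40.7°) = 0.758

0.758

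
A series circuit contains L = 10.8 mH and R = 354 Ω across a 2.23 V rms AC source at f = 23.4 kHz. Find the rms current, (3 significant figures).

ω = 2πf = 147000 rad/s
X_L = ωL = 1590 Ω
Z = 354 + j1590 Ω
|Z| = √(354² + 1590²) = 1630 Ω
I = V/|Z| = 2.23/1630 = 1.37 mA

1.37 mA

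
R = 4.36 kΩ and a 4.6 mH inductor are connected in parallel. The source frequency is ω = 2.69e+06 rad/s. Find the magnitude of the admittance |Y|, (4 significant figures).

243.2 μS

X_L = ωL = 12370 Ω
Parallel: admittances add. Y = 1/R + 1/(jωL)
Y = (0.0002294 − j8.081e-05) S
|Y| = 0.0002432 S → |Z| = 1/|Y| = 4112 Ω, ∠Z = −∠Y = 19.41°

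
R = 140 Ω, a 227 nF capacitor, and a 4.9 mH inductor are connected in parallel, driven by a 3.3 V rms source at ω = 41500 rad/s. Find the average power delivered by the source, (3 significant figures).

X_L = ωL = 203 Ω
X_C = 1/(ωC) = 106 Ω
Parallel: admittances add. Y = 1/R + 1/(jωL) + jωC
Y = (0.00714 + j0.00450) S
|Y| = 0.00844 S → |Z| = 1/|Y| = 118 Ω, ∠Z = −∠Y = -32.2°
I = V/|Z| = 27.9 mA
P = VI cos φ = 3.3 × 0.0279 × cos(-32.2°) = 77.8 mW

77.8 mW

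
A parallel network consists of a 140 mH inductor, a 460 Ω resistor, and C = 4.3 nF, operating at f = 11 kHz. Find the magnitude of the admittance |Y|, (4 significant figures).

ω = 2πf = 69120 rad/s
X_L = ωL = 9676 Ω
X_C = 1/(ωC) = 3365 Ω
Parallel: admittances add. Y = 1/R + 1/(jωL) + jωC
Y = (0.002174 + j0.0001938) S
|Y| = 0.002183 S → |Z| = 1/|Y| = 458.2 Ω, ∠Z = −∠Y = -5.096°

2.183 mS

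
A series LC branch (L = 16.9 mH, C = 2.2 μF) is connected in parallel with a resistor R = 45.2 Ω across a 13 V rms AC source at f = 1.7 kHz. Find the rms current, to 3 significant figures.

303 mA

ω = 2πf = 10680 rad/s
X_L = ωL = 181 Ω
X_C = 1/(ωC) = 42.6 Ω
Branch 1: Z₁ = R = 45.2 Ω
Branch 2 (series LC): Z₂ = j(X_L − X_C) = j138 Ω
Parallel: Z = Z₁Z₂/(Z₁+Z₂), |Z| = 43.0 Ω, ∠Z = 18.1°
I = V/|Z| = 13/43.0 = 303 mA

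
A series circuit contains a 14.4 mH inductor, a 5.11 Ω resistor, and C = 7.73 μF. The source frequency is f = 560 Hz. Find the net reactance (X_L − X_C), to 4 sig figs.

ω = 2πf = 3519 rad/s
X_L = ωL = 50.67 Ω
X_C = 1/(ωC) = 36.77 Ω
X = 50.67 − 36.77 = 13.90 Ω

13.90 Ω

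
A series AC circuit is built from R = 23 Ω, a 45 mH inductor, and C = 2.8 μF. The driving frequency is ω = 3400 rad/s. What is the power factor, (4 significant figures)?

0.4324

X_L = ωL = 153.0 Ω
X_C = 1/(ωC) = 105.0 Ω
Net reactance X = X_L − X_C = 47.96 Ω
Z = 23.00 + j47.96 Ω
|Z| = √(23.00² + 47.96²) = 53.19 Ω
∠Z = arctan(47.96/23.00) = 64.38°
cos φ = cos(64.38°) = 0.4324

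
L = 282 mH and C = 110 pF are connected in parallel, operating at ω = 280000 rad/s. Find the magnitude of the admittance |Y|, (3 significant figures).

18.1 μS

X_L = ωL = 79000 Ω
X_C = 1/(ωC) = 32500 Ω
Parallel: admittances add. Y = 1/(jωL) + jωC
Y = (0 + j1.81e-05) S
|Y| = 1.81e-05 S → |Z| = 1/|Y| = 55100 Ω, ∠Z = −∠Y = -90.0°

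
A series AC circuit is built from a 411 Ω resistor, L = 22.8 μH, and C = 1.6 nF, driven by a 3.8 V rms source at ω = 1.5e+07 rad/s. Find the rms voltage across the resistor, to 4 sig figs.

3.068 V

X_L = ωL = 342.0 Ω
X_C = 1/(ωC) = 41.67 Ω
Net reactance X = X_L − X_C = 300.3 Ω
Z = 411.0 + j300.3 Ω
|Z| = √(411.0² + 300.3²) = 509.0 Ω
I = V/|Z| = 7.465 mA
V_R = I·|Z_R| = 0.007465 × 411.0 = 3.068 V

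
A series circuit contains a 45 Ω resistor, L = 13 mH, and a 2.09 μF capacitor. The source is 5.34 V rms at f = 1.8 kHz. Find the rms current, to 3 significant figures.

ω = 2πf = 11310 rad/s
X_L = ωL = 147 Ω
X_C = 1/(ωC) = 42.3 Ω
Net reactance X = X_L − X_C = 105 Ω
Z = 45.0 + j105 Ω
|Z| = √(45.0² + 105²) = 114 Ω
I = V/|Z| = 5.34/114 = 46.9 mA

46.9 mA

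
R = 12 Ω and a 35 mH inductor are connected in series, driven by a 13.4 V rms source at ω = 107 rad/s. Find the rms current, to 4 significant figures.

X_L = ωL = 3.745 Ω
Z = 12.00 + j3.745 Ω
|Z| = √(12.00² + 3.745²) = 12.57 Ω
I = V/|Z| = 13.4/12.57 = 1.066 A

1.066 A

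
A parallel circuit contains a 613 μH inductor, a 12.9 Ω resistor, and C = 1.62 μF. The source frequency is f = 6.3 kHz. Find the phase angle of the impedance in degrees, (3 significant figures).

-16.5°

ω = 2πf = 39580 rad/s
X_L = ωL = 24.3 Ω
X_C = 1/(ωC) = 15.6 Ω
Parallel: admittances add. Y = 1/R + 1/(jωL) + jωC
Y = (0.0775 + j0.0229) S
|Y| = 0.0808 S → |Z| = 1/|Y| = 12.4 Ω, ∠Z = −∠Y = -16.5°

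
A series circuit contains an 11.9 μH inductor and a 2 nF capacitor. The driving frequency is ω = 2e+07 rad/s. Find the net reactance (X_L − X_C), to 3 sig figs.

X_L = ωL = 238 Ω
X_C = 1/(ωC) = 25.0 Ω
X = 238 − 25.0 = 213 Ω

213 Ω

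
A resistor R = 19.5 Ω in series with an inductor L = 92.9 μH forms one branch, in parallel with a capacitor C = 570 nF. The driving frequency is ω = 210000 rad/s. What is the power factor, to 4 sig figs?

X_L = ωL = 19.51 Ω
X_C = 1/(ωC) = 8.354 Ω
Branch 1 (R+jX_L): Z₁ = 19.50 + j19.51 Ω, |Z₁| = 27.58 Ω
Branch 2 (−jX_C): Z₂ = −j8.354 Ω
Parallel: Z = Z₁Z₂/(Z₁+Z₂), |Z| = 10.26 Ω, ∠Z = -74.76°
cos φ = cos(-74.76°) = 0.2629

0.2629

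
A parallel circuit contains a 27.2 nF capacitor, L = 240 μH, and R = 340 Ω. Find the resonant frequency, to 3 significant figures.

ω₀ = 1/√(LC) = 1/√(0.00024 × 2.72e-08) = 391400 rad/s
f₀ = ω₀/(2π) = 62.3 kHz

62.3 kHz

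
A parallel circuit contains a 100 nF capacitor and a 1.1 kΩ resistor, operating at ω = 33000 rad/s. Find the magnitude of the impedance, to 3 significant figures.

292 Ω

X_C = 1/(ωC) = 303 Ω
Parallel: admittances add. Y = 1/R + jωC
Y = (0.000909 + j0.00330) S
|Y| = 0.00342 S → |Z| = 1/|Y| = 292 Ω, ∠Z = −∠Y = -74.6°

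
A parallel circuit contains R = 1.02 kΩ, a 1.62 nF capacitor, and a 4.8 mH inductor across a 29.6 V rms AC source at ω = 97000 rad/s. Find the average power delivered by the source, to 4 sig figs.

859.0 mW

X_L = ωL = 465.6 Ω
X_C = 1/(ωC) = 6364 Ω
Parallel: admittances add. Y = 1/R + 1/(jωL) + jωC
Y = (0.0009804 − j0.001991) S
|Y| = 0.002219 S → |Z| = 1/|Y| = 450.7 Ω, ∠Z = −∠Y = 63.78°
I = V/|Z| = 65.68 mA
P = VI cos φ = 29.6 × 0.06568 × cos(63.78°) = 859.0 mW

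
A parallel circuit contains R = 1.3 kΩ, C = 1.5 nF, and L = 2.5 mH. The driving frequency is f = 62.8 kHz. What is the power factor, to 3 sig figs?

0.877

ω = 2πf = 394600 rad/s
X_L = ωL = 986 Ω
X_C = 1/(ωC) = 1690 Ω
Parallel: admittances add. Y = 1/R + 1/(jωL) + jωC
Y = (0.000769 − j0.000422) S
|Y| = 0.000877 S → |Z| = 1/|Y| = 1140 Ω, ∠Z = −∠Y = 28.7°
cos φ = cos(28.7°) = 0.877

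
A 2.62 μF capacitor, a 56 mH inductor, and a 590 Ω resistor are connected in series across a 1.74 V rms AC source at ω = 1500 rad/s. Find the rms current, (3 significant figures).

X_L = ωL = 84.0 Ω
X_C = 1/(ωC) = 254 Ω
Net reactance X = X_L − X_C = -170 Ω
Z = 590 − j170 Ω
|Z| = √(590² + 170²) = 614 Ω
I = V/|Z| = 1.74/614 = 2.83 mA

2.83 mA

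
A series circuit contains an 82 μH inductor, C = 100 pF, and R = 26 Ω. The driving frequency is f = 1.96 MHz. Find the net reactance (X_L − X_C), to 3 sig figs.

ω = 2πf = 1.232e+07 rad/s
X_L = ωL = 1010 Ω
X_C = 1/(ωC) = 812 Ω
X = 1010 − 812 = 198 Ω

198 Ω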